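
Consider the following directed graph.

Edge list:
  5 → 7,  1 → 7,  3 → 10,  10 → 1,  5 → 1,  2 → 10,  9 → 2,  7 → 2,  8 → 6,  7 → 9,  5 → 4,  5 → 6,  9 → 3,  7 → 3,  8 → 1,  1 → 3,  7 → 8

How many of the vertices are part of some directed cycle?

7

A vertex is on a directed cycle iff it belongs to a strongly connected component of size ≥ 2 (or has a self-loop).
The vertices on cycles are {1, 2, 3, 7, 8, 9, 10} — 7 in total.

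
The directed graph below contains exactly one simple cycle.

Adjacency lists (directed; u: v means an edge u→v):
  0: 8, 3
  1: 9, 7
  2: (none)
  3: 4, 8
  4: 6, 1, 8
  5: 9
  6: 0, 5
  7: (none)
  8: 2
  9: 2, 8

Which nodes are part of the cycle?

0, 3, 4, 6

DFS with gray/black marking from 4:
4 gray
  6 gray
    0 gray
      8 gray
        2 gray
        2 black
      8 black
      3 gray
        3→4: 4 is gray → back edge
Back edge closes the cycle 4 → 6 → 0 → 3 → 4; its vertices are {0, 3, 4, 6}.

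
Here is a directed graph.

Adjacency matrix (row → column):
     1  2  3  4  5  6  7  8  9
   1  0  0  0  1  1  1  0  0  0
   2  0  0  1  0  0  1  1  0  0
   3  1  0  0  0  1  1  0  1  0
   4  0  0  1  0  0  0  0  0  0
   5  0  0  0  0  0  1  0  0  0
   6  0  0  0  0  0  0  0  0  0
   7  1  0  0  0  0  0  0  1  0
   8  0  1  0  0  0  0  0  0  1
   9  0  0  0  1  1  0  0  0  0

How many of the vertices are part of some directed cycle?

7

A vertex is on a directed cycle iff it belongs to a strongly connected component of size ≥ 2 (or has a self-loop).
The vertices on cycles are {1, 2, 3, 4, 7, 8, 9} — 7 in total.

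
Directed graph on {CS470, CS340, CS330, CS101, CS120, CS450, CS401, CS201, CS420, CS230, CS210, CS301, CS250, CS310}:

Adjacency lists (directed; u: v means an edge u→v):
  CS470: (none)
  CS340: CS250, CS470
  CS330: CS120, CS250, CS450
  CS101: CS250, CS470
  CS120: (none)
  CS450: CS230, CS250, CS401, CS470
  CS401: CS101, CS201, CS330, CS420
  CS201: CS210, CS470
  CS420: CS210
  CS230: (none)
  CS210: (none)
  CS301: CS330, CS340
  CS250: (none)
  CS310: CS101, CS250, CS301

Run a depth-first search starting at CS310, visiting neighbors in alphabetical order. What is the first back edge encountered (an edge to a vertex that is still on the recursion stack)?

CS401→CS330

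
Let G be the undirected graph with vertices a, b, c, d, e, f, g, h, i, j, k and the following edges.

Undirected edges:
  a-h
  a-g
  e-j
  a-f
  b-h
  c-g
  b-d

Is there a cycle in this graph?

DFS, tracking each vertex's parent; an edge to a visited non-parent vertex closes a cycle.
Start from f:
visit f (parent –)
  visit a (parent f)
    a–f: parent, skip
    visit h (parent a)
      visit b (parent h)
        visit d (parent b)
          d–b: parent, skip
        b–h: parent, skip
      h–a: parent, skip
    visit g (parent a)
      g–a: parent, skip
      visit c (parent g)
        c–g: parent, skip
visit e (parent –)
  visit j (parent e)
    j–e: parent, skip
visit i (parent –)
visit k (parent –)
No non-parent visited neighbor found — the graph is a forest.

No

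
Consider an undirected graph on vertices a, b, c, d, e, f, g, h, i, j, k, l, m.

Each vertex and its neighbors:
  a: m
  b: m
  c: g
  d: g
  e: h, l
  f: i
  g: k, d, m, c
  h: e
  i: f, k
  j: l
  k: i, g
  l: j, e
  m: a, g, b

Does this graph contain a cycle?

No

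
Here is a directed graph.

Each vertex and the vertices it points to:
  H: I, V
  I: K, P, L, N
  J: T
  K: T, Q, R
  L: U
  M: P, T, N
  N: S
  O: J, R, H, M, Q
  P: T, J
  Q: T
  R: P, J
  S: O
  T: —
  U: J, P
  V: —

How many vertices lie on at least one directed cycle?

6

A vertex is on a directed cycle iff it belongs to a strongly connected component of size ≥ 2 (or has a self-loop).
The vertices on cycles are {H, I, M, N, O, S} — 6 in total.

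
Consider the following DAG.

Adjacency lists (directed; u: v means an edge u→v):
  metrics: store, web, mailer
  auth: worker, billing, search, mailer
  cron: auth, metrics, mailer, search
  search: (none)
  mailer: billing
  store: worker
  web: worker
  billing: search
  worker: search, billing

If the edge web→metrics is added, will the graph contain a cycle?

Yes

Adding web→metrics creates a cycle iff metrics can already reach web.
Path from metrics: metrics → web.
So metrics → … → web → metrics is a cycle.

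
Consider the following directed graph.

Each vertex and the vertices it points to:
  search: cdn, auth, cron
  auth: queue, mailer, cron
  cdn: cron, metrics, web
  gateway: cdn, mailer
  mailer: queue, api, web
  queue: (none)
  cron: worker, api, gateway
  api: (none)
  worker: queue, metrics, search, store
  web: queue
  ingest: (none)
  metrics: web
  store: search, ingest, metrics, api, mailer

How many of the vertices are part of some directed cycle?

7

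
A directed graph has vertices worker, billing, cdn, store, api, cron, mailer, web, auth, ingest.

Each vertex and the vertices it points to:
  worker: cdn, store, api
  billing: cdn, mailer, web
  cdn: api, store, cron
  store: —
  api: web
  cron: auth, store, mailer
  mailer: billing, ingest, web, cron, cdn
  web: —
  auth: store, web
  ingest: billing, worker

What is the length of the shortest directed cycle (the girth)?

For each vertex v, BFS finds the shortest path from v back to v.
The shortest such closed walk is cron → mailer → cron, length 2.

2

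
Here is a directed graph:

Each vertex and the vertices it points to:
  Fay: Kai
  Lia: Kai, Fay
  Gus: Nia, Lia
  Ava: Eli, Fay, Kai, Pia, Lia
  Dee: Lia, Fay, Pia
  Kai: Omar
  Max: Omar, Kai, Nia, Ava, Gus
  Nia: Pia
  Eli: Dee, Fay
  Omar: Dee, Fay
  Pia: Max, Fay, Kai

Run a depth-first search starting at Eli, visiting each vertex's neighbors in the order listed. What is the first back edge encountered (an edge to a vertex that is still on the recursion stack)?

Omar→Dee

DFS from Eli (visiting each vertex's neighbors in the order listed); mark gray on enter, black on exit:
Eli gray
  Dee gray
    Lia gray
      Kai gray
        Omar gray
          Omar→Dee: Dee is gray → back edge
First back edge: Omar → Dee.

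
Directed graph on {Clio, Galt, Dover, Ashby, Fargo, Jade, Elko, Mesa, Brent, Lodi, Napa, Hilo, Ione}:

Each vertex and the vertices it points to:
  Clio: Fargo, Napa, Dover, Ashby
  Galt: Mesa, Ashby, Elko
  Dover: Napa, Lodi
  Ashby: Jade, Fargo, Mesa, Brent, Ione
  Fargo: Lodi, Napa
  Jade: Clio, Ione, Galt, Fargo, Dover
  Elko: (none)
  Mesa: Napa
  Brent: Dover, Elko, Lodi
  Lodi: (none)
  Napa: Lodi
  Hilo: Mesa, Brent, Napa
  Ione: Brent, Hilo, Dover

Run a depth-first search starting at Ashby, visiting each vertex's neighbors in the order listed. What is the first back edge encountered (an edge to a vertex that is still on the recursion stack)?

Clio→Ashby

DFS from Ashby (visiting each vertex's neighbors in the order listed); mark gray on enter, black on exit:
Ashby gray
  Jade gray
    Clio gray
      Fargo gray
        Lodi gray
        Lodi black
        Napa gray
          Napa→Lodi: Lodi black — skip
        Napa black
      Fargo black
      Clio→Napa: Napa black — skip
      Dover gray
        Dover→Napa: Napa black — skip
        Dover→Lodi: Lodi black — skip
      Dover black
      Clio→Ashby: Ashby is gray → back edge
First back edge: Clio → Ashby.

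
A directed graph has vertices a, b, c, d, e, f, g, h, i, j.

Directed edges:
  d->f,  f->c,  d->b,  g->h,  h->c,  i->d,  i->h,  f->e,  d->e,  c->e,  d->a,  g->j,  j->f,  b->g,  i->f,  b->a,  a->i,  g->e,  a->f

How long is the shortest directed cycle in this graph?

3

For each vertex v, BFS finds the shortest path from v back to v.
The shortest such closed walk is a → i → d → a, length 3.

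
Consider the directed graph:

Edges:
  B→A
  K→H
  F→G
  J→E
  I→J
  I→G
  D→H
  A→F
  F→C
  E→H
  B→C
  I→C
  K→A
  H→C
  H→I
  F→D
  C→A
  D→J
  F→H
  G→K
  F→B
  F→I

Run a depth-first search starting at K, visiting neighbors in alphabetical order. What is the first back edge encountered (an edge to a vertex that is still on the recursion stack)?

B->A

DFS from K (visiting neighbors in alphabetical order); mark gray on enter, black on exit:
K gray
  A gray
    F gray
      B gray
        B→A: A is gray → back edge
First back edge: B → A.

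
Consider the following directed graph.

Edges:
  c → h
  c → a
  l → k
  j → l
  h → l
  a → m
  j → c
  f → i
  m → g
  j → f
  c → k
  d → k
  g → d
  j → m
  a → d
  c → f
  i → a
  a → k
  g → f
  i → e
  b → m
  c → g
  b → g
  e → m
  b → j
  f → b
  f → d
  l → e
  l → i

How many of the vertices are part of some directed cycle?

11

A vertex is on a directed cycle iff it belongs to a strongly connected component of size ≥ 2 (or has a self-loop).
The vertices on cycles are {a, b, c, e, f, g, h, i, j, l, m} — 11 in total.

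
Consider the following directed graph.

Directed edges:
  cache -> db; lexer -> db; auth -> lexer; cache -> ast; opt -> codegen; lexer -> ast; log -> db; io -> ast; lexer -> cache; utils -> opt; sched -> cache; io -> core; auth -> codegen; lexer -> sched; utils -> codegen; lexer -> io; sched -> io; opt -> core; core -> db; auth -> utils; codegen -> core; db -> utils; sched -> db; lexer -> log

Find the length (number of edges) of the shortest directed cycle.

4

For each vertex v, BFS finds the shortest path from v back to v.
The shortest such closed walk is codegen → core → db → utils → codegen, length 4.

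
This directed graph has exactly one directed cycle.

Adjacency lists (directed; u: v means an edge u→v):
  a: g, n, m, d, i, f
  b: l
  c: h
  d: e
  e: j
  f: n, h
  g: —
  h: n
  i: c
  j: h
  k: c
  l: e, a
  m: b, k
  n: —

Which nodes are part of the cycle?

a, b, l, m

DFS with gray/black marking from b:
b gray
  l gray
    e gray
      j gray
        h gray
          n gray
          n black
        h black
      j black
    e black
    a gray
      g gray
      g black
      a→n: n black — skip
      m gray
        m→b: b is gray → back edge
Back edge closes the cycle b → l → a → m → b; its vertices are {a, b, l, m}.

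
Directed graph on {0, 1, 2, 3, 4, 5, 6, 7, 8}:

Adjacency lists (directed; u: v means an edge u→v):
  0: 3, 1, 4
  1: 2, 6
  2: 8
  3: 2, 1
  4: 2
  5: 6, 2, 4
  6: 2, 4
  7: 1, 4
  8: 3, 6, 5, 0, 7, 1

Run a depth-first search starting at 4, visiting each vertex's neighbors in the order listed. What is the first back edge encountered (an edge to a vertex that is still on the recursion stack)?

DFS from 4 (visiting each vertex's neighbors in the order listed); mark gray on enter, black on exit:
4 gray
  2 gray
    8 gray
      3 gray
        3→2: 2 is gray → back edge
First back edge: 3 → 2.

3→2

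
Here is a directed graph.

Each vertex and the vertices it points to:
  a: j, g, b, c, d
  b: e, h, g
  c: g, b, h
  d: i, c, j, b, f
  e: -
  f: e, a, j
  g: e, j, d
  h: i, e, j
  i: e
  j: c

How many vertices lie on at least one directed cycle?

A vertex is on a directed cycle iff it belongs to a strongly connected component of size ≥ 2 (or has a self-loop).
The vertices on cycles are {a, b, c, d, f, g, h, j} — 8 in total.

8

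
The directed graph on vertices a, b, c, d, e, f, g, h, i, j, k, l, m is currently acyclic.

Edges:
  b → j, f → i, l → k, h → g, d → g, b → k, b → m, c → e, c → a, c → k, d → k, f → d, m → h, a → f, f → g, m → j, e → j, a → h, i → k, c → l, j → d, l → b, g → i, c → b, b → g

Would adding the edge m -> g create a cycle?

No

Adding m→g creates a cycle iff g can already reach m.
Explore from g: no path reaches m. The graph stays acyclic.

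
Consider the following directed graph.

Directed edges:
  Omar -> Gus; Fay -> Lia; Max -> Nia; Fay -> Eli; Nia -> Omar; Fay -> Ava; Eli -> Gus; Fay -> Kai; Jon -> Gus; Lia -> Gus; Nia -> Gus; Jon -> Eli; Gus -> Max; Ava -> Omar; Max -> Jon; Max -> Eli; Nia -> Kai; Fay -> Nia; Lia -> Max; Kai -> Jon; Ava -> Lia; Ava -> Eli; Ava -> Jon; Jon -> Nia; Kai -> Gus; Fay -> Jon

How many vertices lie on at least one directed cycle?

7

A vertex is on a directed cycle iff it belongs to a strongly connected component of size ≥ 2 (or has a self-loop).
The vertices on cycles are {Eli, Gus, Jon, Kai, Max, Nia, Omar} — 7 in total.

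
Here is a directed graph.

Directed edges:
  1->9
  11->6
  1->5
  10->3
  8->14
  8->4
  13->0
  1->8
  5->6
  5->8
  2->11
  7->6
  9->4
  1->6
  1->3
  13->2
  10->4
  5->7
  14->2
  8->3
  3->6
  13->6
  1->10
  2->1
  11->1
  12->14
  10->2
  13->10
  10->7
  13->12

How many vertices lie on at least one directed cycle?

7

A vertex is on a directed cycle iff it belongs to a strongly connected component of size ≥ 2 (or has a self-loop).
The vertices on cycles are {1, 2, 5, 8, 10, 11, 14} — 7 in total.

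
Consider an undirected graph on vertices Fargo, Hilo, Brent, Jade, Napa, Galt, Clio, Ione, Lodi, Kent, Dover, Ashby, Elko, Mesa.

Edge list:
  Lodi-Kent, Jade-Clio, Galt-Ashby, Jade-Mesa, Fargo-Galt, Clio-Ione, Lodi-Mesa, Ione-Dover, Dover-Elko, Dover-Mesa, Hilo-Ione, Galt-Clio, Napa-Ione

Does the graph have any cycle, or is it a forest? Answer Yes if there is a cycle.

Yes

DFS, tracking each vertex's parent; an edge to a visited non-parent vertex closes a cycle.
Start from Napa:
visit Napa (parent –)
  visit Ione (parent Napa)
    Ione–Napa: parent, skip
    visit Clio (parent Ione)
      Clio–Ione: parent, skip
      visit Jade (parent Clio)
        visit Mesa (parent Jade)
          visit Dover (parent Mesa)
            visit Elko (parent Dover)
              Elko–Dover: parent, skip
            Dover–Ione: Ione visited and ≠ parent → cycle
Cycle: Ione – Clio – Jade – Mesa – Dover – Ione.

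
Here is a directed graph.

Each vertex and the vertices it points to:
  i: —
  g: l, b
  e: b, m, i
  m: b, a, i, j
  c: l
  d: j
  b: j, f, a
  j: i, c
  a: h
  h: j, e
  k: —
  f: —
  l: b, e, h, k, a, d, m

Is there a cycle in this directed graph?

Yes

DFS with white/gray/black marking, starting from e:
e gray
  b gray
    j gray
      i gray
      i black
      c gray
        l gray
          l→b: b is gray → back edge
Back edge found, so a cycle exists: b → j → c → l → b.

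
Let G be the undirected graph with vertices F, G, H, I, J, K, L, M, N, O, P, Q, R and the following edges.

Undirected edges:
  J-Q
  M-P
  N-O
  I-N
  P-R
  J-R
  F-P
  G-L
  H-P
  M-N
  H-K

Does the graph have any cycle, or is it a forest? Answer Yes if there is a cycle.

DFS, tracking each vertex's parent; an edge to a visited non-parent vertex closes a cycle.
Start from I:
visit I (parent –)
  visit N (parent I)
    N–I: parent, skip
    visit M (parent N)
      visit P (parent M)
        visit F (parent P)
          F–P: parent, skip
        P–M: parent, skip
        visit H (parent P)
          visit K (parent H)
            K–H: parent, skip
          H–P: parent, skip
        visit R (parent P)
          visit J (parent R)
            J–R: parent, skip
            visit Q (parent J)
              Q–J: parent, skip
          R–P: parent, skip
      M–N: parent, skip
    visit O (parent N)
      O–N: parent, skip
visit G (parent –)
  visit L (parent G)
    L–G: parent, skip
No non-parent visited neighbor found — the graph is a forest.

No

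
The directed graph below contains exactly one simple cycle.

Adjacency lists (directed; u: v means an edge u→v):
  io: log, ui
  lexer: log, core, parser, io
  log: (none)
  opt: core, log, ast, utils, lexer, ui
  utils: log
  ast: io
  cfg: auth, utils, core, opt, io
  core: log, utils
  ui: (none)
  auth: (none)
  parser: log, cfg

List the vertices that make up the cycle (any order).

cfg, opt, lexer, parser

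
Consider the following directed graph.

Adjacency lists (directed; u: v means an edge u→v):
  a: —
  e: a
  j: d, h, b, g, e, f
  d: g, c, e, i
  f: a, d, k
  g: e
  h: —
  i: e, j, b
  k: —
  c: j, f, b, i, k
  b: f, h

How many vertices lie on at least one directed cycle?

6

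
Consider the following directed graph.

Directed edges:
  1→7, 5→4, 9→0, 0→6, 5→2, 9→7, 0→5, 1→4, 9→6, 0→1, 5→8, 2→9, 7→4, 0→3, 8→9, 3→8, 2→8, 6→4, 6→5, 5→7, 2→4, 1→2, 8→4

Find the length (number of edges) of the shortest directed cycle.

For each vertex v, BFS finds the shortest path from v back to v.
The shortest such closed walk is 0 → 3 → 8 → 9 → 0, length 4.

4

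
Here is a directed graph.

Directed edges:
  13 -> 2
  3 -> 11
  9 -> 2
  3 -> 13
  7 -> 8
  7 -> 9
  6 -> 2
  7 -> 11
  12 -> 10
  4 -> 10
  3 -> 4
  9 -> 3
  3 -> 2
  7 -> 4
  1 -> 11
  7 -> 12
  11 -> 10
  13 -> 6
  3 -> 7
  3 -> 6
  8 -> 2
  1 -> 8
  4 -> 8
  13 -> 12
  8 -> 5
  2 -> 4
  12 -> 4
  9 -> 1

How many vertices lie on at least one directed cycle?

A vertex is on a directed cycle iff it belongs to a strongly connected component of size ≥ 2 (or has a self-loop).
The vertices on cycles are {2, 3, 4, 7, 8, 9} — 6 in total.

6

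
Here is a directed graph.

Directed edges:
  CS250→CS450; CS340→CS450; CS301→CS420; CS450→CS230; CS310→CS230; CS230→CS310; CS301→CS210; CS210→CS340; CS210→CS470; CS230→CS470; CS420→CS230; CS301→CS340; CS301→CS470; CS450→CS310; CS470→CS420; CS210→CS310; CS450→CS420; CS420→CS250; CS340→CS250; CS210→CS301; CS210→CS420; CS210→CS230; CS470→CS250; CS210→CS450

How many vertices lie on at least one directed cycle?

A vertex is on a directed cycle iff it belongs to a strongly connected component of size ≥ 2 (or has a self-loop).
The vertices on cycles are {CS210, CS230, CS250, CS301, CS310, CS420, CS450, CS470} — 8 in total.

8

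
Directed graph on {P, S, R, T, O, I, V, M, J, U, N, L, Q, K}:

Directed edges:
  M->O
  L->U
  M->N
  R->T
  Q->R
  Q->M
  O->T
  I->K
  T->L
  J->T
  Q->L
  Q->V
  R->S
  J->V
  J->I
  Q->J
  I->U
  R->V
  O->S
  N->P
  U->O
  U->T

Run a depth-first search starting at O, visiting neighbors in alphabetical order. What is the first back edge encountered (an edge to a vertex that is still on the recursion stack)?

U->O

DFS from O (visiting neighbors in alphabetical order); mark gray on enter, black on exit:
O gray
  S gray
  S black
  T gray
    L gray
      U gray
        U→O: O is gray → back edge
First back edge: U → O.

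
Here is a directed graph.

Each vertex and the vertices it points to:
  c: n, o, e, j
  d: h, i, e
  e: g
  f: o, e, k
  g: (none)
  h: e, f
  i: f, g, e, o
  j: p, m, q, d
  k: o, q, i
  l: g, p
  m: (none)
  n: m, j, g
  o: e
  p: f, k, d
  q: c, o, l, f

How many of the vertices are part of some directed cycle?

A vertex is on a directed cycle iff it belongs to a strongly connected component of size ≥ 2 (or has a self-loop).
The vertices on cycles are {c, d, f, h, i, j, k, l, n, p, q} — 11 in total.

11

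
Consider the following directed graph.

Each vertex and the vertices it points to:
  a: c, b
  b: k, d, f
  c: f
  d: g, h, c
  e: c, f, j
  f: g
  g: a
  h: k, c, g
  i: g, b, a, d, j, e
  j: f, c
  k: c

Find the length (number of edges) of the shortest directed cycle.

For each vertex v, BFS finds the shortest path from v back to v.
The shortest such closed walk is d → g → a → b → d, length 4.

4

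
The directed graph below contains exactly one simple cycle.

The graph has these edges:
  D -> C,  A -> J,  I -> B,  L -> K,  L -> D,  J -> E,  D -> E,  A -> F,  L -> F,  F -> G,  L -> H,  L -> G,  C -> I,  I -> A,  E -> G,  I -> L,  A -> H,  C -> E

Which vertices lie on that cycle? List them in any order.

DFS with gray/black marking from I:
I gray
  A gray
    F gray
      G gray
      G black
    F black
    J gray
      E gray
        E→G: G black — skip
      E black
    J black
    H gray
    H black
  A black
  L gray
    L→G: G black — skip
    K gray
    K black
    L→F: F black — skip
    L→H: H black — skip
    D gray
      D→E: E black — skip
      C gray
        C→E: E black — skip
        C→I: I is gray → back edge
Back edge closes the cycle I → L → D → C → I; its vertices are {C, D, I, L}.

C, D, I, L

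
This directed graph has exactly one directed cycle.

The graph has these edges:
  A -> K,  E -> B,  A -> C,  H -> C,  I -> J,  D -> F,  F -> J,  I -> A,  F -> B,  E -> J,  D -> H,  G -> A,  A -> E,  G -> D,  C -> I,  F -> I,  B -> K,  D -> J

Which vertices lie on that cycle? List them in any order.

A, C, I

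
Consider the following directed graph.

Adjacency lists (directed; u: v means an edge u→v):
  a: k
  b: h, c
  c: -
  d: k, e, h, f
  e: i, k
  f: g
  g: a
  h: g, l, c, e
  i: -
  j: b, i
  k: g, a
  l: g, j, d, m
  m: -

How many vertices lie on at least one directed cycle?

8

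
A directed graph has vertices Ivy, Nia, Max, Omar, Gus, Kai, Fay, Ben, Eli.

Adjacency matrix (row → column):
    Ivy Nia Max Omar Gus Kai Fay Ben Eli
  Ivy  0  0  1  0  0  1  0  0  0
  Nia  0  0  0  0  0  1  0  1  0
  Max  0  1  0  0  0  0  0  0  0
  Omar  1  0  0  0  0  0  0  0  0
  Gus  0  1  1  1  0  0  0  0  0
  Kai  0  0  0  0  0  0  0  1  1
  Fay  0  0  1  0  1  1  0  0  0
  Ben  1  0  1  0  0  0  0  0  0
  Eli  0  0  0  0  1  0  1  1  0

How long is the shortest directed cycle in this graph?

3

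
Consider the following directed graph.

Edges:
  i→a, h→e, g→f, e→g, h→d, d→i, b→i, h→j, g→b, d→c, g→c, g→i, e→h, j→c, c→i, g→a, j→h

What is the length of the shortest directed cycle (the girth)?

2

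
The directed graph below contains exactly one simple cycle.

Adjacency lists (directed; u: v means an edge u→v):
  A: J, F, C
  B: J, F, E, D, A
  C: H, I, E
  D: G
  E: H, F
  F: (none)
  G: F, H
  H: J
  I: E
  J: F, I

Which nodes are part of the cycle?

DFS with gray/black marking from I:
I gray
  E gray
    H gray
      J gray
        F gray
        F black
        J→I: I is gray → back edge
Back edge closes the cycle I → E → H → J → I; its vertices are {E, H, I, J}.

E, H, I, J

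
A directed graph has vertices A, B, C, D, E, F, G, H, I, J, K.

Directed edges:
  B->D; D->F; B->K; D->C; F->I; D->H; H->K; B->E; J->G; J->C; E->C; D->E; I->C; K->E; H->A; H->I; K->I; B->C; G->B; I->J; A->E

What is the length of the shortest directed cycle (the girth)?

5

For each vertex v, BFS finds the shortest path from v back to v.
The shortest such closed walk is G → B → K → I → J → G, length 5.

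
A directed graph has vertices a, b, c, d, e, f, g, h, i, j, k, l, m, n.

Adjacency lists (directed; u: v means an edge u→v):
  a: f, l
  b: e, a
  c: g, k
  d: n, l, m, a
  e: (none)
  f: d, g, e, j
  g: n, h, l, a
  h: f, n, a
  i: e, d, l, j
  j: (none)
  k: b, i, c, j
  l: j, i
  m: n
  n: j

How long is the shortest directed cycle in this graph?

2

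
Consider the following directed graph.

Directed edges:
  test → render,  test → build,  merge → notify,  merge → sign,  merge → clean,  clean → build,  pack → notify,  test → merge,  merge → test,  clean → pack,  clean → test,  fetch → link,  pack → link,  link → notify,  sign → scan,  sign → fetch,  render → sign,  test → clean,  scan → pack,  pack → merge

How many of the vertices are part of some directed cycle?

A vertex is on a directed cycle iff it belongs to a strongly connected component of size ≥ 2 (or has a self-loop).
The vertices on cycles are {pack, scan, sign, test, clean, merge, render} — 7 in total.

7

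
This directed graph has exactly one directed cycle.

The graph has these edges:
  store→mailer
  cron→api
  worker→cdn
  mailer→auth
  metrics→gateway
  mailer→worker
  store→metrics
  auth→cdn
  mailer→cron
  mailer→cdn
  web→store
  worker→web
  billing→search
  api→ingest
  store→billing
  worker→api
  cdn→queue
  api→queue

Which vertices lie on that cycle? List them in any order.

web, store, mailer, worker

DFS with gray/black marking from store:
store gray
  metrics gray
    gateway gray
    gateway black
  metrics black
  mailer gray
    cron gray
      api gray
        queue gray
        queue black
        ingest gray
        ingest black
      api black
    cron black
    auth gray
      cdn gray
        cdn→queue: queue black — skip
      cdn black
    auth black
    mailer→cdn: cdn black — skip
    worker gray
      worker→api: api black — skip
      web gray
        web→store: store is gray → back edge
Back edge closes the cycle store → mailer → worker → web → store; its vertices are {web, store, mailer, worker}.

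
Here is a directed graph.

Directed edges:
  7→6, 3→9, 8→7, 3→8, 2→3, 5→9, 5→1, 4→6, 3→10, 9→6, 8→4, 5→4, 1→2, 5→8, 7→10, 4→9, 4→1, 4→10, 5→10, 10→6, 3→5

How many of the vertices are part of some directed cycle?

6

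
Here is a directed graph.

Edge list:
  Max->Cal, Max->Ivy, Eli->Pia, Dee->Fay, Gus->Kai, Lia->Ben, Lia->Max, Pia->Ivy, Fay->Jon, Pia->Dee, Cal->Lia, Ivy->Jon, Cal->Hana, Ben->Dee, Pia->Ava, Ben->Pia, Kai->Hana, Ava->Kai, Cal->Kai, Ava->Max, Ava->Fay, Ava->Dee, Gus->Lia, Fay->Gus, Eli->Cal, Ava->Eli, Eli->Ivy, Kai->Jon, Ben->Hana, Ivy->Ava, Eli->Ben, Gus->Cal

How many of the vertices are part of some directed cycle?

11

A vertex is on a directed cycle iff it belongs to a strongly connected component of size ≥ 2 (or has a self-loop).
The vertices on cycles are {Ava, Ben, Cal, Dee, Eli, Fay, Gus, Ivy, Lia, Max, Pia} — 11 in total.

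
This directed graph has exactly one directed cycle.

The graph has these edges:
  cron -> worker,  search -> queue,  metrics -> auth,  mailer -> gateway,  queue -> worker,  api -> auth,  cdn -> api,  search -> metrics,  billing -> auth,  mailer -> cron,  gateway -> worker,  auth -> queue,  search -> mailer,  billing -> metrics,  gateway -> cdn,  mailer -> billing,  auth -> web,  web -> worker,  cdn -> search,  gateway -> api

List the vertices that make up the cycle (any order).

DFS with gray/black marking from mailer:
mailer gray
  gateway gray
    api gray
      auth gray
        queue gray
          worker gray
          worker black
        queue black
        web gray
          web→worker: worker black — skip
        web black
      auth black
    api black
    gateway→worker: worker black — skip
    cdn gray
      search gray
        search→queue: queue black — skip
        search→mailer: mailer is gray → back edge
Back edge closes the cycle mailer → gateway → cdn → search → mailer; its vertices are {cdn, mailer, search, gateway}.

cdn, mailer, search, gateway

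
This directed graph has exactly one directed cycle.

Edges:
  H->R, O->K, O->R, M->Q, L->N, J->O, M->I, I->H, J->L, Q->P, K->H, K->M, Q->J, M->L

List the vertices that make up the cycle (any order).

J, K, M, O, Q

DFS with gray/black marking from K:
K gray
  H gray
    R gray
    R black
  H black
  M gray
    L gray
      N gray
      N black
    L black
    Q gray
      P gray
      P black
      J gray
        O gray
          O→K: K is gray → back edge
Back edge closes the cycle K → M → Q → J → O → K; its vertices are {J, K, M, O, Q}.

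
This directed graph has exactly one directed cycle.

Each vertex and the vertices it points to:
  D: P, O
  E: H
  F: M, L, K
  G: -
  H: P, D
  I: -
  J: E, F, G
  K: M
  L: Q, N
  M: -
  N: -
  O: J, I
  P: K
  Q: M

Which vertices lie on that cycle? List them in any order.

D, E, H, J, O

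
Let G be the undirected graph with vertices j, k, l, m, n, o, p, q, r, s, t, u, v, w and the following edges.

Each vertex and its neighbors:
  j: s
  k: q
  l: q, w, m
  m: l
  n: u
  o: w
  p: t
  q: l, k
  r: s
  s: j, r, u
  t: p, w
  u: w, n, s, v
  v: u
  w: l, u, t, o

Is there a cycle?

DFS, tracking each vertex's parent; an edge to a visited non-parent vertex closes a cycle.
Start from l:
visit l (parent –)
  visit q (parent l)
    q–l: parent, skip
    visit k (parent q)
      k–q: parent, skip
  visit w (parent l)
    w–l: parent, skip
    visit u (parent w)
      u–w: parent, skip
      visit n (parent u)
        n–u: parent, skip
      visit s (parent u)
        visit j (parent s)
          j–s: parent, skip
        visit r (parent s)
          r–s: parent, skip
        s–u: parent, skip
      visit v (parent u)
        v–u: parent, skip
    visit t (parent w)
      visit p (parent t)
        p–t: parent, skip
      t–w: parent, skip
    visit o (parent w)
      o–w: parent, skip
  visit m (parent l)
    m–l: parent, skip
No non-parent visited neighbor found — the graph is a forest.

No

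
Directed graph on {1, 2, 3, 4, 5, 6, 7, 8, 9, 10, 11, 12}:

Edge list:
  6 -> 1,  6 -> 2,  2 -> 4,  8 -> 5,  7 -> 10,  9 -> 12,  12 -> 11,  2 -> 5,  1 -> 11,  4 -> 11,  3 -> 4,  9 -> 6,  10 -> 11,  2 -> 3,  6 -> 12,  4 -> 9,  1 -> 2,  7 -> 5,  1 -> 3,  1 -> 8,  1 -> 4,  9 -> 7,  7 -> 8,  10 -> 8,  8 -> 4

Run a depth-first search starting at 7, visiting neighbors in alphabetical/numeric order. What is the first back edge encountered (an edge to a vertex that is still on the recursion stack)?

DFS from 7 (visiting neighbors in alphabetical/numeric order); mark gray on enter, black on exit:
7 gray
  5 gray
  5 black
  8 gray
    4 gray
      9 gray
        6 gray
          1 gray
            2 gray
              3 gray
                3→4: 4 is gray → back edge
First back edge: 3 → 4.

3->4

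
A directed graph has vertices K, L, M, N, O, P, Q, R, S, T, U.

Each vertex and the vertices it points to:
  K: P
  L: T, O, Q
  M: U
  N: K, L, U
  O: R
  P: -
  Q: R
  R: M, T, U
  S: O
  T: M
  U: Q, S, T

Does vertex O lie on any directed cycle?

Yes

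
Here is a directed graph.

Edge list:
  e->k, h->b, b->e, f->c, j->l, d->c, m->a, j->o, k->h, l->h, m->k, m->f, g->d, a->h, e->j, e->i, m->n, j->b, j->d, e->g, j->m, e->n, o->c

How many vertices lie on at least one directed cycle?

8

A vertex is on a directed cycle iff it belongs to a strongly connected component of size ≥ 2 (or has a self-loop).
The vertices on cycles are {a, b, e, h, j, k, l, m} — 8 in total.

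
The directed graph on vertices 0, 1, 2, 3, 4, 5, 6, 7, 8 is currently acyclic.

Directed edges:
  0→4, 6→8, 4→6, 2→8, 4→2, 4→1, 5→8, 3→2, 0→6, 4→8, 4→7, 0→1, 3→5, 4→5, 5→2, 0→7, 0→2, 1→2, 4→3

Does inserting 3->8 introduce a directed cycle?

No

Adding 3→8 creates a cycle iff 8 can already reach 3.
Explore from 8: no path reaches 3. The graph stays acyclic.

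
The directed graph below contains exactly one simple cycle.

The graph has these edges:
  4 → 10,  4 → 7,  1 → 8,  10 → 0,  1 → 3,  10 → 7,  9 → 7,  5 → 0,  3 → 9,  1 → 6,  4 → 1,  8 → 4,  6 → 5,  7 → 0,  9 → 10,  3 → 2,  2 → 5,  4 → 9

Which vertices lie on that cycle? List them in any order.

1, 4, 8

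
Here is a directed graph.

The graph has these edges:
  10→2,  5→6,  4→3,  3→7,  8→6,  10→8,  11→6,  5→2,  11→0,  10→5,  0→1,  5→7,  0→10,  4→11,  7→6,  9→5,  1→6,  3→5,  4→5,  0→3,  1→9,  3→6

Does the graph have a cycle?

DFS with white/gray/black marking, starting from 10:
10 gray
  2 gray
  2 black
  5 gray
    7 gray
      6 gray
      6 black
    7 black
    5→2: 2 black — skip
    5→6: 6 black — skip
  5 black
  8 gray
    8→6: 6 black — skip
  8 black
10 black
3 gray
  3→6: 6 black — skip
  3→7: 7 black — skip
  3→5: 5 black — skip
3 black
4 gray
  4→5: 5 black — skip
  11 gray
    11→6: 6 black — skip
    0 gray
      1 gray
        1→6: 6 black — skip
        9 gray
          9→5: 5 black — skip
        9 black
      1 black
      0→10: 10 black — skip
      0→3: 3 black — skip
    0 black
  11 black
  4→3: 3 black — skip
4 black
Every edge goes to a white or black vertex — no back edge, so the graph is acyclic.

No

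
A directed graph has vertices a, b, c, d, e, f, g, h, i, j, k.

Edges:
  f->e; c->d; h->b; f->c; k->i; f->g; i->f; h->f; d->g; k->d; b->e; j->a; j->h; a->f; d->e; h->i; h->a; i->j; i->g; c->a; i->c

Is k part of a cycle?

k lies on a cycle iff there is a path from k back to itself.
Exploring from k, it never reaches itself; equivalently, its strongly connected component is a singleton.

No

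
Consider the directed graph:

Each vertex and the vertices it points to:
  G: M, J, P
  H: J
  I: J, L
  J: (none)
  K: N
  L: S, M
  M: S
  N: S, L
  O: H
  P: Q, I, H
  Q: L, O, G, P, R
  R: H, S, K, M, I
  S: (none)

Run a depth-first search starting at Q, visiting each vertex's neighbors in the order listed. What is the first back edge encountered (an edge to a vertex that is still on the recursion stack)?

DFS from Q (visiting each vertex's neighbors in the order listed); mark gray on enter, black on exit:
Q gray
  L gray
    S gray
    S black
    M gray
      M→S: S black — skip
    M black
  L black
  O gray
    H gray
      J gray
      J black
    H black
  O black
  G gray
    G→M: M black — skip
    G→J: J black — skip
    P gray
      P→Q: Q is gray → back edge
First back edge: P → Q.

P->Q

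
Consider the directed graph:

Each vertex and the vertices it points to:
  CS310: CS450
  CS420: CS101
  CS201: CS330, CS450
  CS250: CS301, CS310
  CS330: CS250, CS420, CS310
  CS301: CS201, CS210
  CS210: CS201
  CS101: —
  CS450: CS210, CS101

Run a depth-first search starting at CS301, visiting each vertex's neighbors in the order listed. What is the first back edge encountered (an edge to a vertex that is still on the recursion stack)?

DFS from CS301 (visiting each vertex's neighbors in the order listed); mark gray on enter, black on exit:
CS301 gray
  CS201 gray
    CS330 gray
      CS250 gray
        CS250→CS301: CS301 is gray → back edge
First back edge: CS250 → CS301.

CS250->CS301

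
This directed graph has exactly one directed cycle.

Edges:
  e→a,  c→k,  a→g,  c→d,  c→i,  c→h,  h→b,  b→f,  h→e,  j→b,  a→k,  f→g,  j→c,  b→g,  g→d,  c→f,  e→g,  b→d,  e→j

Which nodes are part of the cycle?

c, e, h, j

DFS with gray/black marking from e:
e gray
  g gray
    d gray
    d black
  g black
  j gray
    c gray
      i gray
      i black
      h gray
        h→e: e is gray → back edge
Back edge closes the cycle e → j → c → h → e; its vertices are {c, e, h, j}.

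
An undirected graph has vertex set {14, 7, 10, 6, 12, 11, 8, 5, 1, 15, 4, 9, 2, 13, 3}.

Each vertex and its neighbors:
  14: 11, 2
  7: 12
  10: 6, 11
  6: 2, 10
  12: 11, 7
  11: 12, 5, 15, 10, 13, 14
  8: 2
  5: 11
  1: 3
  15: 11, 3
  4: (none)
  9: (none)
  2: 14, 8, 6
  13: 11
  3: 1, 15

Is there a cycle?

Yes

DFS, tracking each vertex's parent; an edge to a visited non-parent vertex closes a cycle.
Start from 1:
visit 1 (parent –)
  visit 3 (parent 1)
    3–1: parent, skip
    visit 15 (parent 3)
      visit 11 (parent 15)
        visit 12 (parent 11)
          12–11: parent, skip
          visit 7 (parent 12)
            7–12: parent, skip
        visit 5 (parent 11)
          5–11: parent, skip
        11–15: parent, skip
        visit 10 (parent 11)
          visit 6 (parent 10)
            visit 2 (parent 6)
              visit 14 (parent 2)
                14–11: 11 visited and ≠ parent → cycle
Cycle: 11 – 10 – 6 – 2 – 14 – 11.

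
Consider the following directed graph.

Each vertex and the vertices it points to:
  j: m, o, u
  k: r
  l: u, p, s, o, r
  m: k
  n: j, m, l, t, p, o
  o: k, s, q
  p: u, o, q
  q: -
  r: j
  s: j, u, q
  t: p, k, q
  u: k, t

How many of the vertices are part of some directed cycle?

9

A vertex is on a directed cycle iff it belongs to a strongly connected component of size ≥ 2 (or has a self-loop).
The vertices on cycles are {j, k, m, o, p, r, s, t, u} — 9 in total.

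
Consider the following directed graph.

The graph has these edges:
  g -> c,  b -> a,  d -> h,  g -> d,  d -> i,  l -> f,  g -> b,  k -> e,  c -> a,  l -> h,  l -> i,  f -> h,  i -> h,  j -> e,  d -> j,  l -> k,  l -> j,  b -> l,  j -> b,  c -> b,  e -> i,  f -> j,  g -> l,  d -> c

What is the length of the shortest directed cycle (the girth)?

For each vertex v, BFS finds the shortest path from v back to v.
The shortest such closed walk is l → j → b → l, length 3.

3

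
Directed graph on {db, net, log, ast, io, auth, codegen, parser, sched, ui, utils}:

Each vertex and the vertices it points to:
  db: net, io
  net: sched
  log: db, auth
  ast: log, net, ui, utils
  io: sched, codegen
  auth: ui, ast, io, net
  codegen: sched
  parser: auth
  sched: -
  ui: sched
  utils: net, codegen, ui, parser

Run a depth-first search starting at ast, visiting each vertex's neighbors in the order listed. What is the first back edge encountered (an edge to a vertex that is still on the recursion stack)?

DFS from ast (visiting each vertex's neighbors in the order listed); mark gray on enter, black on exit:
ast gray
  log gray
    db gray
      net gray
        sched gray
        sched black
      net black
      io gray
        io→sched: sched black — skip
        codegen gray
          codegen→sched: sched black — skip
        codegen black
      io black
    db black
    auth gray
      ui gray
        ui→sched: sched black — skip
      ui black
      auth→ast: ast is gray → back edge
First back edge: auth → ast.

auth->ast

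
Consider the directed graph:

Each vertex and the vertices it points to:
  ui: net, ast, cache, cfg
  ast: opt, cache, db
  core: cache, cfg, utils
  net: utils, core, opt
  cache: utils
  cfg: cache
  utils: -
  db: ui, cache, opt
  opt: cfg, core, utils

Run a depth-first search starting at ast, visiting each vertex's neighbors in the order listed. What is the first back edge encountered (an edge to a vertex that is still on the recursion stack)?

DFS from ast (visiting each vertex's neighbors in the order listed); mark gray on enter, black on exit:
ast gray
  opt gray
    cfg gray
      cache gray
        utils gray
        utils black
      cache black
    cfg black
    core gray
      core→cache: cache black — skip
      core→cfg: cfg black — skip
      core→utils: utils black — skip
    core black
    opt→utils: utils black — skip
  opt black
  ast→cache: cache black — skip
  db gray
    ui gray
      net gray
        net→utils: utils black — skip
        net→core: core black — skip
        net→opt: opt black — skip
      net black
      ui→ast: ast is gray → back edge
First back edge: ui → ast.

ui->ast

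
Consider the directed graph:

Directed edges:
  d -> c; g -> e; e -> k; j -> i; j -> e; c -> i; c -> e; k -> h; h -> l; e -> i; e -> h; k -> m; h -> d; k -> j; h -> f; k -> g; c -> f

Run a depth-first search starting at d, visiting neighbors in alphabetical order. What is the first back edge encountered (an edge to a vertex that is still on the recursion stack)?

DFS from d (visiting neighbors in alphabetical order); mark gray on enter, black on exit:
d gray
  c gray
    e gray
      h gray
        h→d: d is gray → back edge
First back edge: h → d.

h->d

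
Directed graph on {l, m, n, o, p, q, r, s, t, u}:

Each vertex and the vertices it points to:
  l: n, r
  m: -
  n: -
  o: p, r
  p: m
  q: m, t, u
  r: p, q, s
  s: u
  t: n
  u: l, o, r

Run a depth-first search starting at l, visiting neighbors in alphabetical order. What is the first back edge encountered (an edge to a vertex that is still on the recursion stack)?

u->l

DFS from l (visiting neighbors in alphabetical order); mark gray on enter, black on exit:
l gray
  n gray
  n black
  r gray
    p gray
      m gray
      m black
    p black
    q gray
      q→m: m black — skip
      t gray
        t→n: n black — skip
      t black
      u gray
        u→l: l is gray → back edge
First back edge: u → l.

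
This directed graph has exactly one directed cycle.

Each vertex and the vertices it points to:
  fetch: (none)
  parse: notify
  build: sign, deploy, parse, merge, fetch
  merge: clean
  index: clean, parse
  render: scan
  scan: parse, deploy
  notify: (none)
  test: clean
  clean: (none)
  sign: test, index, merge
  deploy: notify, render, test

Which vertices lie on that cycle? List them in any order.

scan, deploy, render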